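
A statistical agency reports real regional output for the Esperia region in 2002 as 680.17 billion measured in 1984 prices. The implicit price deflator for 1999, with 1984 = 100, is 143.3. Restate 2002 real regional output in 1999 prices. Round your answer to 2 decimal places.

Real regional output in 1999 prices = Real regional output in 1984 prices × (P_1999/P_1984) = 680.17 × 1.433 = 974.68.

974.68 billion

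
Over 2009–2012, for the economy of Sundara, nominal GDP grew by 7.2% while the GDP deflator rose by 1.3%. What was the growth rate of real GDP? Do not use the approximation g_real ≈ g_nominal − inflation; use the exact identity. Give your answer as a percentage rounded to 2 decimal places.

5.82%

(1 + g_nom) = (1 + g_real)(1 + π), so g_real = 1.0720 / 1.0130 − 1 = 0.05824.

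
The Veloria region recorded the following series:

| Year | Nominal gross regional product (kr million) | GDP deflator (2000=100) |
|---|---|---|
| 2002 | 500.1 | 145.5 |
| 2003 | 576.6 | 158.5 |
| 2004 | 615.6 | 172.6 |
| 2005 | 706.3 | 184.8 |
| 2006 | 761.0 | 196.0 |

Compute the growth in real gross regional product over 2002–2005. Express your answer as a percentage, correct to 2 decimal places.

11.20%

Real gross regional product 2002 = 500.1/1.455 = 343.71.
Real gross regional product 2005 = 706.3/1.848 = 382.20.
Change = 382.20/343.71 − 1 = 0.1120.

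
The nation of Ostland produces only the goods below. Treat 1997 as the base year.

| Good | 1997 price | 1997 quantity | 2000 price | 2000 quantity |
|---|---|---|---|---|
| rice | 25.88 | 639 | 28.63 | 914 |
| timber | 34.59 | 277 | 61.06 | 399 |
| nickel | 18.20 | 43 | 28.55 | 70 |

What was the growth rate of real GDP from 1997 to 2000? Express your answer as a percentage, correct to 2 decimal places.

Real GDP 1997 = Nominal GDP 1997 = 25.88·639 + 34.59·277 + 18.20·43 = 26901.35.
Real GDP 2000 (at 1997 prices) = 25.88·914 + 34.59·399 + 18.20·70 = 38729.73.
Real growth = 38729.73/26901.35 − 1 = 0.4397.

43.97%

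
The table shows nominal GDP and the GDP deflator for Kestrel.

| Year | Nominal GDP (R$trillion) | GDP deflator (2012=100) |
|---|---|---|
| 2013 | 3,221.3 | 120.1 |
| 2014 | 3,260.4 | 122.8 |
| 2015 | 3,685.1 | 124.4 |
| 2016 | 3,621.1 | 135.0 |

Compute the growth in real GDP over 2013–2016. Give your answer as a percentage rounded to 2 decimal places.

Real GDP 2013 = 3221.3/1.201 = 2682.18.
Real GDP 2016 = 3621.1/1.350 = 2682.30.
Change = 2682.30/2682.18 − 1 = 0.0000.

0.00%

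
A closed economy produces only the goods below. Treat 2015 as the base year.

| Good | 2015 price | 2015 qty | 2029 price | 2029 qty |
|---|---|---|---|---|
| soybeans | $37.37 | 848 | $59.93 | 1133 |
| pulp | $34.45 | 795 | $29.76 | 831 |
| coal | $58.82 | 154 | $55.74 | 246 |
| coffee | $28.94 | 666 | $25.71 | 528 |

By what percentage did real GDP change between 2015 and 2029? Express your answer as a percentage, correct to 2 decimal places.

Real GDP 2015 = Nominal GDP 2015 = 37.37·848 + 34.45·795 + 58.82·154 + 28.94·666 = 87409.83.
Real GDP 2029 (at 2015 prices) = 37.37·1133 + 34.45·831 + 58.82·246 + 28.94·528 = 100718.20.
Real growth = 100718.20/87409.83 − 1 = 0.1523.

15.23%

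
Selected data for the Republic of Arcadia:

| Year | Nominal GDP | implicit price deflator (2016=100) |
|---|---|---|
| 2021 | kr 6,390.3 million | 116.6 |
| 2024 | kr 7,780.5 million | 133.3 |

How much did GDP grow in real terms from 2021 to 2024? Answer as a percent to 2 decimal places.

Real GDP 2021 = 6390.3 / 1.166 = 5480.53.
Real GDP 2024 = 7780.5 / 1.333 = 5836.83.
Real growth = 5836.83 / 5480.53 − 1 = 0.0650.

6.50%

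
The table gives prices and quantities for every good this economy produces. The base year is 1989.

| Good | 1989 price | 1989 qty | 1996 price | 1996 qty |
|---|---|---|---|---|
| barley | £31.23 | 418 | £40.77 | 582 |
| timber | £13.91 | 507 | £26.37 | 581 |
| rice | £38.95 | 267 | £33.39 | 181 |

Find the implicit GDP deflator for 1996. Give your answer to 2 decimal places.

Nominal GDP 1996 = 40.77·582 + 26.37·581 + 33.39·181 = 45092.70.
Real GDP 1996 (at 1989 prices) = 31.23·582 + 13.91·581 + 38.95·181 = 33307.52.
Deflator = Nominal/Real × 100 = 45092.70/33307.52 × 100 = 135.383.

135.38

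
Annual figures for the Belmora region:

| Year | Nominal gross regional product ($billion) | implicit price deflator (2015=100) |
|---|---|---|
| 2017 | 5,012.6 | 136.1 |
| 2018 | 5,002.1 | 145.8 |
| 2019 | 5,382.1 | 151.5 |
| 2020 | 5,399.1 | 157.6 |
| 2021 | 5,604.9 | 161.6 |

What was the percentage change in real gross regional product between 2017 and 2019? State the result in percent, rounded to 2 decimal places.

-3.54%

Real gross regional product 2017 = 5012.6/1.361 = 3683.03.
Real gross regional product 2019 = 5382.1/1.515 = 3552.54.
Change = 3552.54/3683.03 − 1 = -0.0354.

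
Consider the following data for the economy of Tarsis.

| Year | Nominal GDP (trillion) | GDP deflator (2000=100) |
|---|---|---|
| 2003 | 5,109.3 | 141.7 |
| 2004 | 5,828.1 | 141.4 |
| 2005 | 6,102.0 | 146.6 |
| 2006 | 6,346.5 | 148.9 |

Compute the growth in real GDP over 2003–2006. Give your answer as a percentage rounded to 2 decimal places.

18.21%

Real GDP 2003 = 5109.3/1.417 = 3605.72.
Real GDP 2006 = 6346.5/1.489 = 4262.26.
Change = 4262.26/3605.72 − 1 = 0.1821.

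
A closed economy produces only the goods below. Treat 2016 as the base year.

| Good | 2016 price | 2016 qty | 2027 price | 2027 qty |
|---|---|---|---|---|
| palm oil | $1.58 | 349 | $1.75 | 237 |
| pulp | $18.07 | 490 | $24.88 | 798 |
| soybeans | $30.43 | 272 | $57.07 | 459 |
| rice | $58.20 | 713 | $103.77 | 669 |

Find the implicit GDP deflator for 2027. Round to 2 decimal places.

171.18

Nominal GDP 2027 = 1.75·237 + 24.88·798 + 57.07·459 + 103.77·669 = 115886.25.
Real GDP 2027 (at 2016 prices) = 1.58·237 + 18.07·798 + 30.43·459 + 58.20·669 = 67697.49.
Deflator = Nominal/Real × 100 = 115886.25/67697.49 × 100 = 171.182.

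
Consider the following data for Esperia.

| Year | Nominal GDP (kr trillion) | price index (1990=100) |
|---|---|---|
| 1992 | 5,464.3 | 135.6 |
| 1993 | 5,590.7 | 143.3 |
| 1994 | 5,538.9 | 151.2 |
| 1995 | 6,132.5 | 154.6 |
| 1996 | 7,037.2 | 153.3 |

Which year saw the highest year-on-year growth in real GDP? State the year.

1996

1993: real = 5590.7/1.433 = 3901.40; growth vs 1992 (4029.72) = -3.18%.
1994: real = 5538.9/1.512 = 3663.29; growth vs 1993 (3901.40) = -6.10%.
1995: real = 6132.5/1.546 = 3966.69; growth vs 1994 (3663.29) = 8.28%.
1996: real = 7037.2/1.533 = 4590.48; growth vs 1995 (3966.69) = 15.73%.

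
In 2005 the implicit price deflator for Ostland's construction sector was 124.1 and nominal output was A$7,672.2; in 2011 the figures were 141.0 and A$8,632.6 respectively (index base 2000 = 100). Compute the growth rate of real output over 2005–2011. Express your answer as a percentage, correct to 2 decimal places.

Deflate each year: 2005 → 7672.2/1.241 = 6182.27; 2011 → 8632.6/1.410 = 6122.41.
So real output changed by 6122.41/6182.27 − 1 = -0.0097, i.e. -0.97%.

-0.97%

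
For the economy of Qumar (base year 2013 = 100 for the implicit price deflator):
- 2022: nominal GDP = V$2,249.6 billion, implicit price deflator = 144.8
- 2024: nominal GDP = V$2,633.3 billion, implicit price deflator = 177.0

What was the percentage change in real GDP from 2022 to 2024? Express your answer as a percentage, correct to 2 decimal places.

Real GDP 2022 = 2249.6 / 1.448 = 1553.59.
Real GDP 2024 = 2633.3 / 1.770 = 1487.74.
Real growth = 1487.74 / 1553.59 − 1 = -0.0424.

-4.24%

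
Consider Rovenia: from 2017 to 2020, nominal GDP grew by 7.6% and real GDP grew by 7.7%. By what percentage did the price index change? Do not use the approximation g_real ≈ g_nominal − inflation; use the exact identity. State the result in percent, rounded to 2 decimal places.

(1 + g_nom) = (1 + g_real)(1 + π), so π = 1.0760 / 1.0770 − 1 = -0.00093.

-0.09%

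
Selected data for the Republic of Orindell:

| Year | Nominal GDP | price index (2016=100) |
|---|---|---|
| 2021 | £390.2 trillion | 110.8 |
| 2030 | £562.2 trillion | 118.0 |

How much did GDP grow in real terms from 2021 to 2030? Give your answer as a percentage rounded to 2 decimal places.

Real GDP 2021 = 390.2 / 1.108 = 352.17.
Real GDP 2030 = 562.2 / 1.180 = 476.44.
Real growth = 476.44 / 352.17 − 1 = 0.3529.

35.29%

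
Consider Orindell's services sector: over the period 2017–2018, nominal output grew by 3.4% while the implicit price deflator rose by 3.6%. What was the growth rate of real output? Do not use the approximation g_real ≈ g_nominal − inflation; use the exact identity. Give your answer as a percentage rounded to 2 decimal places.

-0.19%

(1 + g_nom) = (1 + g_real)(1 + π), so g_real = 1.0340 / 1.0360 − 1 = -0.00193.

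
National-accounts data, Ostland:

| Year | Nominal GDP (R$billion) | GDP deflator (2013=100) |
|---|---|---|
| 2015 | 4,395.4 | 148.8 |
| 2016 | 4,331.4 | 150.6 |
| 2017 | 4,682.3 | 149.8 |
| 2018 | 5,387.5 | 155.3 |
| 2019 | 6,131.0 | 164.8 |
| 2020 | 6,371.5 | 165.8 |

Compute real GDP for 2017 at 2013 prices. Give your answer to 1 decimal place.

Real GDP 2017 = 4682.3 / 1.498 = 3125.70.

R$3,125.7 billion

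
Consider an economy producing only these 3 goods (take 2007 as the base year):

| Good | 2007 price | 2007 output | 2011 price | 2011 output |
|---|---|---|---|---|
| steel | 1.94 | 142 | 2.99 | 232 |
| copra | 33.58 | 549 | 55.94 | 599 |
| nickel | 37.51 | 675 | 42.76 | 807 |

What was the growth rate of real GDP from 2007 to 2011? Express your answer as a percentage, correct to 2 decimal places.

Real GDP 2007 = Nominal GDP 2007 = 1.94·142 + 33.58·549 + 37.51·675 = 44030.15.
Real GDP 2011 (at 2007 prices) = 1.94·232 + 33.58·599 + 37.51·807 = 50835.07.
Real growth = 50835.07/44030.15 − 1 = 0.1546.

15.46%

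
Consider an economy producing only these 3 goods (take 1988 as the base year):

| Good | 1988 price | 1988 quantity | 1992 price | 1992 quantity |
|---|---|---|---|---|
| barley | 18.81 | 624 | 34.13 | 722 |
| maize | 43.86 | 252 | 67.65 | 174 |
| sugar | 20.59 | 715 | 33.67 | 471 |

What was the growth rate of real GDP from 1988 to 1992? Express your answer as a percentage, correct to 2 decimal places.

-17.60%

Real GDP 1988 = Nominal GDP 1988 = 18.81·624 + 43.86·252 + 20.59·715 = 37512.01.
Real GDP 1992 (at 1988 prices) = 18.81·722 + 43.86·174 + 20.59·471 = 30910.35.
Real growth = 30910.35/37512.01 − 1 = -0.1760.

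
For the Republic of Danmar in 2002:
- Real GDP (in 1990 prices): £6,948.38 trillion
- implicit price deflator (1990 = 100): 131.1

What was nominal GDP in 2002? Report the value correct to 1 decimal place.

£9,109.3 trillion

Nominal GDP = Real × (implicit price deflator/100) = 6948.38 × 1.311 = 9109.33.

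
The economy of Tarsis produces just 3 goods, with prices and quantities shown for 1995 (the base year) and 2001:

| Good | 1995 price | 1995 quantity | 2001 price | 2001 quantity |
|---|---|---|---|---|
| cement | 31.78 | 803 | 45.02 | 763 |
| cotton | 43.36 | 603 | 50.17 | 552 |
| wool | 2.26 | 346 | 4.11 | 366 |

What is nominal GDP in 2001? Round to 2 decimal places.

Nominal GDP 2001 = Σ (p_2001 × q_2001) = 45.02·763 + 50.17·552 + 4.11·366 = 63548.36.

63548.36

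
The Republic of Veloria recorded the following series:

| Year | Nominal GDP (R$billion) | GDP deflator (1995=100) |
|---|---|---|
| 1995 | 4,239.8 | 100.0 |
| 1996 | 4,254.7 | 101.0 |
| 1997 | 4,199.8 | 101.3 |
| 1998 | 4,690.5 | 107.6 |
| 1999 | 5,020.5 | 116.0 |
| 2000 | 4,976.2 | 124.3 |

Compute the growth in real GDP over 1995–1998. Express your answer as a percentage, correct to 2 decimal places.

Real GDP 1995 = 4239.8/1.000 = 4239.80.
Real GDP 1998 = 4690.5/1.076 = 4359.20.
Change = 4359.20/4239.80 − 1 = 0.0282.

2.82%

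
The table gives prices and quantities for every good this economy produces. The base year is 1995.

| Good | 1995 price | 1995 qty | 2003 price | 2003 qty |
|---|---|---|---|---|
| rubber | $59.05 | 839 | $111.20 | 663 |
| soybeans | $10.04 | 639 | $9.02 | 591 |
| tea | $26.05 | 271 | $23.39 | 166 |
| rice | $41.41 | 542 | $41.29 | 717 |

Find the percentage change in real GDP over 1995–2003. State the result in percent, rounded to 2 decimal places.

-7.45%

Real GDP 1995 = Nominal GDP 1995 = 59.05·839 + 10.04·639 + 26.05·271 + 41.41·542 = 85462.28.
Real GDP 2003 (at 1995 prices) = 59.05·663 + 10.04·591 + 26.05·166 + 41.41·717 = 79099.06.
Real growth = 79099.06/85462.28 − 1 = -0.0745.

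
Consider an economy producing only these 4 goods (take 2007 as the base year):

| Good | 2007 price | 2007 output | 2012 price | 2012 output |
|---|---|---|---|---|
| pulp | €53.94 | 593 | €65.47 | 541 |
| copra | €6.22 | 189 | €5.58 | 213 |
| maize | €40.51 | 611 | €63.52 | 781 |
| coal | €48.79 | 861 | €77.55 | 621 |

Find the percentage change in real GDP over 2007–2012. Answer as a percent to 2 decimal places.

-7.48%

Real GDP 2007 = Nominal GDP 2007 = 53.94·593 + 6.22·189 + 40.51·611 + 48.79·861 = 99921.80.
Real GDP 2012 (at 2007 prices) = 53.94·541 + 6.22·213 + 40.51·781 + 48.79·621 = 92443.30.
Real growth = 92443.30/99921.80 − 1 = -0.0748.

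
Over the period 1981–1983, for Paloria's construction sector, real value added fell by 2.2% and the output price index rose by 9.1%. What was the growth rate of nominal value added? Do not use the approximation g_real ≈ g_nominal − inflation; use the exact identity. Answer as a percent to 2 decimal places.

(1 + g_nom) = (1 + g_real)(1 + π) = 0.9780 × 1.0910 = 1.06700.

6.70%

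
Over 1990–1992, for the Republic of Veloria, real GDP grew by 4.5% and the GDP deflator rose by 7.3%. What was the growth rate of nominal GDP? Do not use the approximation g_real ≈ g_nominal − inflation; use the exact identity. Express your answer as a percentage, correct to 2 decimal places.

12.13%

(1 + g_nom) = (1 + g_real)(1 + π) = 1.0450 × 1.0730 = 1.12129.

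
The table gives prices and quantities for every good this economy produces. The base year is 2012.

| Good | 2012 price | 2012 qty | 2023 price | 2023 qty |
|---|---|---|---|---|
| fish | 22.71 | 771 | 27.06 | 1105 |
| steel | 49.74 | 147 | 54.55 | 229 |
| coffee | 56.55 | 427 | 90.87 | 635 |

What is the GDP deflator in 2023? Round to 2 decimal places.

Nominal GDP 2023 = 27.06·1105 + 54.55·229 + 90.87·635 = 100095.70.
Real GDP 2023 (at 2012 prices) = 22.71·1105 + 49.74·229 + 56.55·635 = 72394.26.
Deflator = Nominal/Real × 100 = 100095.70/72394.26 × 100 = 138.265.

138.26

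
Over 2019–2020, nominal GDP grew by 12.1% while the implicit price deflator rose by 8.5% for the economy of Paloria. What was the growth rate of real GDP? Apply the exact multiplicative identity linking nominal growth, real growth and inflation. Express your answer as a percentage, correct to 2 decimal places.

3.32%

(1 + g_nom) = (1 + g_real)(1 + π), so g_real = 1.1210 / 1.0850 − 1 = 0.03318.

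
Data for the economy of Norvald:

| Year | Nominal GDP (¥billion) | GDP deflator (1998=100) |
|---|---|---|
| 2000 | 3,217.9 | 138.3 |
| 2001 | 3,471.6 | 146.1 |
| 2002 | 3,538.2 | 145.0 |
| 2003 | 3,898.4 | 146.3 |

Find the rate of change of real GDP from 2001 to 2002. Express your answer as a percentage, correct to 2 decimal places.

Real GDP 2001 = 3471.6/1.461 = 2376.18.
Real GDP 2002 = 3538.2/1.450 = 2440.14.
Change = 2440.14/2376.18 − 1 = 0.0269.

2.69%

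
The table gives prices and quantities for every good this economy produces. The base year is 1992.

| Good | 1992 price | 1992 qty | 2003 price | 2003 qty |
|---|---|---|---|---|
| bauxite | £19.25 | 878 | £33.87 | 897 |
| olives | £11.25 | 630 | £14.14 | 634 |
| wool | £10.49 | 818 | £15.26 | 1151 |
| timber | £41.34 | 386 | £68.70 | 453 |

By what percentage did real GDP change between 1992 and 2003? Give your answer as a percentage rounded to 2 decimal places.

Real GDP 1992 = Nominal GDP 1992 = 19.25·878 + 11.25·630 + 10.49·818 + 41.34·386 = 48527.06.
Real GDP 2003 (at 1992 prices) = 19.25·897 + 11.25·634 + 10.49·1151 + 41.34·453 = 55200.76.
Real growth = 55200.76/48527.06 − 1 = 0.1375.

13.75%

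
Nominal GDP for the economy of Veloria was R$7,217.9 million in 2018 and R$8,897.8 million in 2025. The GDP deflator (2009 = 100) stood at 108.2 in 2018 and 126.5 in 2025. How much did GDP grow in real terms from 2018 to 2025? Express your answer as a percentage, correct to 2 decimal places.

5.44%

Real GDP 2018 = 7217.9 / 1.082 = 6670.89.
Real GDP 2025 = 8897.8 / 1.265 = 7033.83.
Real growth = 7033.83 / 6670.89 − 1 = 0.0544.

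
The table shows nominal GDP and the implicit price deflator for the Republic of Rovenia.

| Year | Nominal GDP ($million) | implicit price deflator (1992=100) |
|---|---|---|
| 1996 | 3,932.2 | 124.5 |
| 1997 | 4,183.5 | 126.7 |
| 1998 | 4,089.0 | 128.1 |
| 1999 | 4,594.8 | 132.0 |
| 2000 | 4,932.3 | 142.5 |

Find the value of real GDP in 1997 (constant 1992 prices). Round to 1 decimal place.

Real GDP 1997 = 4183.5 / 1.267 = 3301.89.

$3,301.9 million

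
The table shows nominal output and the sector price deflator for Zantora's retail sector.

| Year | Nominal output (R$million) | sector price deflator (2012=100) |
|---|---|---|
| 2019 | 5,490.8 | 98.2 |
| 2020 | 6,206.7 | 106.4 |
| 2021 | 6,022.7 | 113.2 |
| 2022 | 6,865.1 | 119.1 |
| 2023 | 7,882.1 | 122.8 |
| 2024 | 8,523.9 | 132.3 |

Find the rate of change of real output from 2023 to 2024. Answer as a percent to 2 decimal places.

Real output 2023 = 7882.1/1.228 = 6418.65.
Real output 2024 = 8523.9/1.323 = 6442.86.
Change = 6442.86/6418.65 − 1 = 0.0038.

0.38%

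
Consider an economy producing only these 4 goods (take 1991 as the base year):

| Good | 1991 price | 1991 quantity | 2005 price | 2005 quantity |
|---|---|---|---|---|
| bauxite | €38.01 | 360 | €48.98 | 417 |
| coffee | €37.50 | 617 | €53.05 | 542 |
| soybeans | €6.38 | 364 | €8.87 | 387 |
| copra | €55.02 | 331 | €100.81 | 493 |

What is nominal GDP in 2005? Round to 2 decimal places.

€102309.78

Nominal GDP 2005 = Σ (p_2005 × q_2005) = 48.98·417 + 53.05·542 + 8.87·387 + 100.81·493 = 102309.78.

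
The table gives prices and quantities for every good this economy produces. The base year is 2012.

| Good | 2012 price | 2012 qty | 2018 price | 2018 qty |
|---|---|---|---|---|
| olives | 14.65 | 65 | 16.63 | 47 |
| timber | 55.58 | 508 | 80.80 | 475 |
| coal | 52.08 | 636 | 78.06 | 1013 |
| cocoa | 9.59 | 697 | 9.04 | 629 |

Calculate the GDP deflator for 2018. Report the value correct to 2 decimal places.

144.30

Nominal GDP 2018 = 16.63·47 + 80.80·475 + 78.06·1013 + 9.04·629 = 123922.55.
Real GDP 2018 (at 2012 prices) = 14.65·47 + 55.58·475 + 52.08·1013 + 9.59·629 = 85878.20.
Deflator = Nominal/Real × 100 = 123922.55/85878.20 × 100 = 144.300.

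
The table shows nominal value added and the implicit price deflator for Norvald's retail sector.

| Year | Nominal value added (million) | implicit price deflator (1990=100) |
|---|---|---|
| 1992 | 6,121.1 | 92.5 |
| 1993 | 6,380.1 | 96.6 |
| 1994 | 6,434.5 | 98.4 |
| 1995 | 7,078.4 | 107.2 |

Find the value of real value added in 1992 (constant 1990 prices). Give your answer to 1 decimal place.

6,617.4 million

Real value added 1992 = 6121.1 / 0.925 = 6617.41.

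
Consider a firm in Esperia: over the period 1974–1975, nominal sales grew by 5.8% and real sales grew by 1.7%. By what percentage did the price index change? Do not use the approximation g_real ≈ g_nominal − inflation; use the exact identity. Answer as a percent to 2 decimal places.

(1 + g_nom) = (1 + g_real)(1 + π), so π = 1.0580 / 1.0170 − 1 = 0.04031.

4.03%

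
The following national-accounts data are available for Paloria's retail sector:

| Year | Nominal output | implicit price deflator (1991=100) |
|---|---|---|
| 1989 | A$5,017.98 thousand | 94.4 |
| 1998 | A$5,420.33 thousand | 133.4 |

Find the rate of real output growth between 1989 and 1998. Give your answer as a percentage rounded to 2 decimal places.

Real output 1989 = 5017.98 / 0.944 = 5315.66.
Real output 1998 = 5420.33 / 1.334 = 4063.22.
Real growth = 4063.22 / 5315.66 − 1 = -0.2356.

-23.56%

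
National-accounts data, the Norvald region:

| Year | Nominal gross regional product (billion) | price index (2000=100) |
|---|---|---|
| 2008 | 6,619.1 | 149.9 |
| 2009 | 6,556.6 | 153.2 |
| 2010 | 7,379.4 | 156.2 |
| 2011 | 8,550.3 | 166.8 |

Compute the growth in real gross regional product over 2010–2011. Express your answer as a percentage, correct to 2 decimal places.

Real gross regional product 2010 = 7379.4/1.562 = 4724.33.
Real gross regional product 2011 = 8550.3/1.668 = 5126.08.
Change = 5126.08/4724.33 − 1 = 0.0850.

8.50%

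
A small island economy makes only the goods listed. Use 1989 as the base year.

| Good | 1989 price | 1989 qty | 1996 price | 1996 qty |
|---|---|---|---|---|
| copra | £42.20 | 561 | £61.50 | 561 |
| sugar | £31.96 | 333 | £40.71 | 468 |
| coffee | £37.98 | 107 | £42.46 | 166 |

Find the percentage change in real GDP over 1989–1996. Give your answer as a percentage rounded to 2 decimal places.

Real GDP 1989 = Nominal GDP 1989 = 42.20·561 + 31.96·333 + 37.98·107 = 38380.74.
Real GDP 1996 (at 1989 prices) = 42.20·561 + 31.96·468 + 37.98·166 = 44936.16.
Real growth = 44936.16/38380.74 − 1 = 0.1708.

17.08%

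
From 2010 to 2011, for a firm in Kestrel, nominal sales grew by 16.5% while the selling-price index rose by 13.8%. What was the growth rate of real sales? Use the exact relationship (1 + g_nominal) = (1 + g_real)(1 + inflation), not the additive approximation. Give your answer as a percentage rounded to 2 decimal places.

2.37%

(1 + g_nom) = (1 + g_real)(1 + π), so g_real = 1.1650 / 1.1380 − 1 = 0.02373.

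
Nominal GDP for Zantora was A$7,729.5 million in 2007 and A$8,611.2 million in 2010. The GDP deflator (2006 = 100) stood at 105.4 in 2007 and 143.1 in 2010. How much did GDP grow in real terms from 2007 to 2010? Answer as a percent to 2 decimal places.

Deflate each year: 2007 → 7729.5/1.054 = 7333.49; 2010 → 8611.2/1.431 = 6017.61.
So real GDP changed by 6017.61/7333.49 − 1 = -0.1794, i.e. -17.94%.

-17.94%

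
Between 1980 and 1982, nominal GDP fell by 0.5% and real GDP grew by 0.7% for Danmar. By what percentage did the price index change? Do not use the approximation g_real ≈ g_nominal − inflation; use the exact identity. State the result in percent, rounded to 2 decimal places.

(1 + g_nom) = (1 + g_real)(1 + π), so π = 0.9950 / 1.0070 − 1 = -0.01192.

-1.19%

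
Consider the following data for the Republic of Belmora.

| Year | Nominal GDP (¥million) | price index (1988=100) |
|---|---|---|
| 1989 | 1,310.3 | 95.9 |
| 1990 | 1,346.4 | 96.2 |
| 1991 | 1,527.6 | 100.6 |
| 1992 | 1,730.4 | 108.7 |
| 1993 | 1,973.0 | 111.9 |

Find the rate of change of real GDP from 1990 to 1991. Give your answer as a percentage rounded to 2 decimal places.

8.50%

Real GDP 1990 = 1346.4/0.962 = 1399.58.
Real GDP 1991 = 1527.6/1.006 = 1518.49.
Change = 1518.49/1399.58 − 1 = 0.0850.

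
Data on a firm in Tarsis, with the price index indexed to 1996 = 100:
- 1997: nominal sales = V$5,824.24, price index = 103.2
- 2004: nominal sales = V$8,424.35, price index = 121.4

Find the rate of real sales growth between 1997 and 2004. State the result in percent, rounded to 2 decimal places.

22.96%

Deflate each year: 1997 → 5824.24/1.032 = 5643.64; 2004 → 8424.35/1.214 = 6939.33.
So real sales changed by 6939.33/5643.64 − 1 = 0.2296, i.e. 22.96%.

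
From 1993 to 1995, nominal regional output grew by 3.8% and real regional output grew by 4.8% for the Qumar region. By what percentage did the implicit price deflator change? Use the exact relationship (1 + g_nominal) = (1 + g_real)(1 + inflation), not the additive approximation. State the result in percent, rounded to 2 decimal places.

(1 + g_nom) = (1 + g_real)(1 + π), so π = 1.0380 / 1.0480 − 1 = -0.00954.

-0.95%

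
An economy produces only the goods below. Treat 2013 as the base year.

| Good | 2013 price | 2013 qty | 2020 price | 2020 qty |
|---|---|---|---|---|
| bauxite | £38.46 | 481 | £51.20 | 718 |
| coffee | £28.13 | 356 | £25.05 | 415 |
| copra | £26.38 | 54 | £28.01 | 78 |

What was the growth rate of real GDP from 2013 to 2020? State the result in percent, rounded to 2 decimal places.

Real GDP 2013 = Nominal GDP 2013 = 38.46·481 + 28.13·356 + 26.38·54 = 29938.06.
Real GDP 2020 (at 2013 prices) = 38.46·718 + 28.13·415 + 26.38·78 = 41345.87.
Real growth = 41345.87/29938.06 − 1 = 0.3810.

38.10%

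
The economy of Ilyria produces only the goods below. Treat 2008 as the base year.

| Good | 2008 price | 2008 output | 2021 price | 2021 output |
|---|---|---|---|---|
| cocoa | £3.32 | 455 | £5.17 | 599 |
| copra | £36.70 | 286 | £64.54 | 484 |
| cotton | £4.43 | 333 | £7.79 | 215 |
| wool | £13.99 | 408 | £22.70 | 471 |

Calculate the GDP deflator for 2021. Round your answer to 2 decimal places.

171.11

Nominal GDP 2021 = 5.17·599 + 64.54·484 + 7.79·215 + 22.70·471 = 46700.74.
Real GDP 2021 (at 2008 prices) = 3.32·599 + 36.70·484 + 4.43·215 + 13.99·471 = 27293.22.
Deflator = Nominal/Real × 100 = 46700.74/27293.22 × 100 = 171.107.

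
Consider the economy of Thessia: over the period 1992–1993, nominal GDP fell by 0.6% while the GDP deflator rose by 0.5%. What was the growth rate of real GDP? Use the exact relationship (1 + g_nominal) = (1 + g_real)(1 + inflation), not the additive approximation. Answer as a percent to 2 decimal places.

(1 + g_nom) = (1 + g_real)(1 + π), so g_real = 0.9940 / 1.0050 − 1 = -0.01095.

-1.09%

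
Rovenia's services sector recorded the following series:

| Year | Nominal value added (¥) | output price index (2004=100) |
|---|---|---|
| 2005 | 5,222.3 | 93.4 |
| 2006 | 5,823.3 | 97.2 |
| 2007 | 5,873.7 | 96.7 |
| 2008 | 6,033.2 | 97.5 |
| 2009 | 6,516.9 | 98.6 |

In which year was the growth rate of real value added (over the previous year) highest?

2006: real = 5823.3/0.972 = 5991.05; growth vs 2005 (5591.33) = 7.15%.
2007: real = 5873.7/0.967 = 6074.15; growth vs 2006 (5991.05) = 1.39%.
2008: real = 6033.2/0.975 = 6187.90; growth vs 2007 (6074.15) = 1.87%.
2009: real = 6516.9/0.986 = 6609.43; growth vs 2008 (6187.90) = 6.81%.

2006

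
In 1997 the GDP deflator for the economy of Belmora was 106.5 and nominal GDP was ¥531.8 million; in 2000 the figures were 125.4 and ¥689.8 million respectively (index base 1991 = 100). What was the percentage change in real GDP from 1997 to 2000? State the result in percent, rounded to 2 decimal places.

Real GDP 1997 = 531.8 / 1.065 = 499.34.
Real GDP 2000 = 689.8 / 1.254 = 550.08.
Real growth = 550.08 / 499.34 − 1 = 0.1016.

10.16%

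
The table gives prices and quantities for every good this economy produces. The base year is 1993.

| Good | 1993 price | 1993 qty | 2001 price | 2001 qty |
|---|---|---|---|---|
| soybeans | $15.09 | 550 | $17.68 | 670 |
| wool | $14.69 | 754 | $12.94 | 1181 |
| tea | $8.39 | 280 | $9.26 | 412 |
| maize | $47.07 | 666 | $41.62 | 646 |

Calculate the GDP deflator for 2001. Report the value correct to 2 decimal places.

94.30

Nominal GDP 2001 = 17.68·670 + 12.94·1181 + 9.26·412 + 41.62·646 = 57829.38.
Real GDP 2001 (at 1993 prices) = 15.09·670 + 14.69·1181 + 8.39·412 + 47.07·646 = 61323.09.
Deflator = Nominal/Real × 100 = 57829.38/61323.09 × 100 = 94.303.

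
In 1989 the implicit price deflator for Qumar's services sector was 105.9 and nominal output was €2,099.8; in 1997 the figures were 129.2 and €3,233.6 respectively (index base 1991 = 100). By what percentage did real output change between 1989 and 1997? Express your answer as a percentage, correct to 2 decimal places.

Deflate each year: 1989 → 2099.8/1.059 = 1982.81; 1997 → 3233.6/1.292 = 2502.79.
So real output changed by 2502.79/1982.81 − 1 = 0.2622, i.e. 26.22%.

26.22%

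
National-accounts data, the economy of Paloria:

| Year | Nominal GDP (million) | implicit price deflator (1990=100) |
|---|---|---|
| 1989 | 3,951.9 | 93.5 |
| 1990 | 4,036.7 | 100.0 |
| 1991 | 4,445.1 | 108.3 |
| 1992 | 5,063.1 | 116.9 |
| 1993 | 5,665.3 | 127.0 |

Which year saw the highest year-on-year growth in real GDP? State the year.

1990: real = 4036.7/1.000 = 4036.70; growth vs 1989 (4226.63) = -4.49%.
1991: real = 4445.1/1.083 = 4104.43; growth vs 1990 (4036.70) = 1.68%.
1992: real = 5063.1/1.169 = 4331.14; growth vs 1991 (4104.43) = 5.52%.
1993: real = 5665.3/1.270 = 4460.87; growth vs 1992 (4331.14) = 3.00%.

1992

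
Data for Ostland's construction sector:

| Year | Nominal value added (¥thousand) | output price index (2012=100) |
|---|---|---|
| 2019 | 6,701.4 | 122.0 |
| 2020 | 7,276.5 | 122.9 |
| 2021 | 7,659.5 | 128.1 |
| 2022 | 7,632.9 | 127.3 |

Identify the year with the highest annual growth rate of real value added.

2020: real = 7276.5/1.229 = 5920.67; growth vs 2019 (5492.95) = 7.79%.
2021: real = 7659.5/1.281 = 5979.31; growth vs 2020 (5920.67) = 0.99%.
2022: real = 7632.9/1.273 = 5995.99; growth vs 2021 (5979.31) = 0.28%.

2020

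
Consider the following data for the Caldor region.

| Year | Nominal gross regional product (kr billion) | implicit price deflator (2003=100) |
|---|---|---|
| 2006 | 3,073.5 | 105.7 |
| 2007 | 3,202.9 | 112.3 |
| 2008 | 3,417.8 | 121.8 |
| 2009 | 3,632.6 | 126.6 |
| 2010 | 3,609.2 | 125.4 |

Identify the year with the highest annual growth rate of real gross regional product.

2009

2007: real = 3202.9/1.123 = 2852.09; growth vs 2006 (2907.76) = -1.91%.
2008: real = 3417.8/1.218 = 2806.08; growth vs 2007 (2852.09) = -1.61%.
2009: real = 3632.6/1.266 = 2869.35; growth vs 2008 (2806.08) = 2.25%.
2010: real = 3609.2/1.254 = 2878.15; growth vs 2009 (2869.35) = 0.31%.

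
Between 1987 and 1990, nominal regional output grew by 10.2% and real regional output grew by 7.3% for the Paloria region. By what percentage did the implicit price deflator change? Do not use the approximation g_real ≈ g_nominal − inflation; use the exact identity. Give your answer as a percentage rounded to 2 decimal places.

(1 + g_nom) = (1 + g_real)(1 + π), so π = 1.1020 / 1.0730 − 1 = 0.02703.

2.70%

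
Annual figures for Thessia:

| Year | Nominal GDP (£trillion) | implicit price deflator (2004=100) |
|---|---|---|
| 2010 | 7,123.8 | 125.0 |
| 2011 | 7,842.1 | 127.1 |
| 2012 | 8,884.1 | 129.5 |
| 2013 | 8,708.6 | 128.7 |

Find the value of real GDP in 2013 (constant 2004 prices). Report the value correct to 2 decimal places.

Real GDP 2013 = 8708.6 / 1.287 = 6766.59.

£6,766.59 trillion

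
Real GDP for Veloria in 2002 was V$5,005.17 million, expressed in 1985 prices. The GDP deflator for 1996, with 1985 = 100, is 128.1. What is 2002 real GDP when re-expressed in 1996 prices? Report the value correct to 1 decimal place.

V$6,411.6 million

Real GDP in 1996 prices = Real GDP in 1985 prices × (P_1996/P_1985) = 5005.17 × 1.281 = 6411.62.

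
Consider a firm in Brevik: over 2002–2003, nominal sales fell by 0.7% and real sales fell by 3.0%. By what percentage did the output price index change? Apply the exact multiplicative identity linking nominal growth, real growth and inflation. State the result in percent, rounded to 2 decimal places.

(1 + g_nom) = (1 + g_real)(1 + π), so π = 0.9930 / 0.9700 − 1 = 0.02371.

2.37%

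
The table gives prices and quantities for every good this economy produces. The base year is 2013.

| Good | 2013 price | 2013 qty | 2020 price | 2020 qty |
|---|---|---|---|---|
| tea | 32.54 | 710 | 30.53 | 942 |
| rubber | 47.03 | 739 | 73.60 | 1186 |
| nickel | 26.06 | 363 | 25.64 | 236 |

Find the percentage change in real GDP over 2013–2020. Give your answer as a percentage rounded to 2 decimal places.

37.53%

Real GDP 2013 = Nominal GDP 2013 = 32.54·710 + 47.03·739 + 26.06·363 = 67318.35.
Real GDP 2020 (at 2013 prices) = 32.54·942 + 47.03·1186 + 26.06·236 = 92580.42.
Real growth = 92580.42/67318.35 − 1 = 0.3753.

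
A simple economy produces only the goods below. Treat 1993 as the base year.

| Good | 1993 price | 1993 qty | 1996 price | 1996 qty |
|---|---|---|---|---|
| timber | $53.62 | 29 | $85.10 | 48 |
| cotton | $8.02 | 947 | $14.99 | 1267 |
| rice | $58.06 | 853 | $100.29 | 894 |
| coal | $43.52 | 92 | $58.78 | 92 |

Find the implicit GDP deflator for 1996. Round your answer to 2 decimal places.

172.11

Nominal GDP 1996 = 85.10·48 + 14.99·1267 + 100.29·894 + 58.78·92 = 118144.15.
Real GDP 1996 (at 1993 prices) = 53.62·48 + 8.02·1267 + 58.06·894 + 43.52·92 = 68644.58.
Deflator = Nominal/Real × 100 = 118144.15/68644.58 × 100 = 172.110.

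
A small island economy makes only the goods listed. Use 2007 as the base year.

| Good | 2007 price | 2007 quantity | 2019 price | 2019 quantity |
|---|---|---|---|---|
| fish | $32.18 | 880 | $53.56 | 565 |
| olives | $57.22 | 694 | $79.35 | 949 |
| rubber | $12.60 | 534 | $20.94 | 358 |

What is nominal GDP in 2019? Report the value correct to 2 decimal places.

$113061.07

Nominal GDP 2019 = Σ (p_2019 × q_2019) = 53.56·565 + 79.35·949 + 20.94·358 = 113061.07.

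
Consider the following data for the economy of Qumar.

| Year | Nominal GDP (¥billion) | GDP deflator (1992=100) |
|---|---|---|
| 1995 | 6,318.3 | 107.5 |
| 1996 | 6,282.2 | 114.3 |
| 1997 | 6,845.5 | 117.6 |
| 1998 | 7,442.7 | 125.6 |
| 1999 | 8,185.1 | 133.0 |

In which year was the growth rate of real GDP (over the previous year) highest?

1997

1996: real = 6282.2/1.143 = 5496.24; growth vs 1995 (5877.49) = -6.49%.
1997: real = 6845.5/1.176 = 5821.00; growth vs 1996 (5496.24) = 5.91%.
1998: real = 7442.7/1.256 = 5925.72; growth vs 1997 (5821.00) = 1.80%.
1999: real = 8185.1/1.330 = 6154.21; growth vs 1998 (5925.72) = 3.86%.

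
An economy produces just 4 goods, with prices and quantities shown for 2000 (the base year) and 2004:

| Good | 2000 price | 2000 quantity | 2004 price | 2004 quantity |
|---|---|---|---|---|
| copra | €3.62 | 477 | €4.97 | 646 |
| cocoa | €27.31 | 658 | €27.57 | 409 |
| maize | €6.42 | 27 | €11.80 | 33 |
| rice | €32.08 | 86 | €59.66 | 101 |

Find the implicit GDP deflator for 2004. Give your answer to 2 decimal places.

Nominal GDP 2004 = 4.97·646 + 27.57·409 + 11.80·33 + 59.66·101 = 20901.81.
Real GDP 2004 (at 2000 prices) = 3.62·646 + 27.31·409 + 6.42·33 + 32.08·101 = 16960.25.
Deflator = Nominal/Real × 100 = 20901.81/16960.25 × 100 = 123.240.

123.24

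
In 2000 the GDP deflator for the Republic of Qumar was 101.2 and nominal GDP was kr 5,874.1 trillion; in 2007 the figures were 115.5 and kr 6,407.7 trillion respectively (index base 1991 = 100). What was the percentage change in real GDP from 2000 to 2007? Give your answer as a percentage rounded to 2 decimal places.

Deflate each year: 2000 → 5874.1/1.012 = 5804.45; 2007 → 6407.7/1.155 = 5547.79.
So real GDP changed by 5547.79/5804.45 − 1 = -0.0442, i.e. -4.42%.

-4.42%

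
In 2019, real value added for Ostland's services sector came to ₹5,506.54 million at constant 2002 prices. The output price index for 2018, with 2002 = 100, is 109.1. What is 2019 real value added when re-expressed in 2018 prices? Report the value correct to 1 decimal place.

₹6,007.6 million

Real value added in 2018 prices = Real value added in 2002 prices × (P_2018/P_2002) = 5506.54 × 1.091 = 6007.64.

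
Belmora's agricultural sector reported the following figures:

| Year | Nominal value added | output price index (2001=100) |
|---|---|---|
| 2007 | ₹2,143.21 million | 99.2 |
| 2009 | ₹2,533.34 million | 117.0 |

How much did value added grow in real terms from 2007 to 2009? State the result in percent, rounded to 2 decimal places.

0.22%

Deflate each year: 2007 → 2143.21/0.992 = 2160.49; 2009 → 2533.34/1.170 = 2165.25.
So real value added changed by 2165.25/2160.49 − 1 = 0.0022, i.e. 0.22%.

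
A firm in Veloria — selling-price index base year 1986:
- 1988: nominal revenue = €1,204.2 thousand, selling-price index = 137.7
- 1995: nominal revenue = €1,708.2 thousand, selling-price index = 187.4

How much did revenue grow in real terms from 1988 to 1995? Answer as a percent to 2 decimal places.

Deflate each year: 1988 → 1204.2/1.377 = 874.51; 1995 → 1708.2/1.874 = 911.53.
So real revenue changed by 911.53/874.51 − 1 = 0.0423, i.e. 4.23%.

4.23%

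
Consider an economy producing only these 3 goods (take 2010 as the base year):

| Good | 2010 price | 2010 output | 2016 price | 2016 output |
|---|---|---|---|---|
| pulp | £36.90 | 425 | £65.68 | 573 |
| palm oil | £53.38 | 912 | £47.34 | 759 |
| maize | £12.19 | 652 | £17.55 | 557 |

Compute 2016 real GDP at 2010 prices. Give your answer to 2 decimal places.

Real GDP 2016 = Σ (p_2010 × q_2016) = 36.90·573 + 53.38·759 + 12.19·557 = 68448.95.

£68448.95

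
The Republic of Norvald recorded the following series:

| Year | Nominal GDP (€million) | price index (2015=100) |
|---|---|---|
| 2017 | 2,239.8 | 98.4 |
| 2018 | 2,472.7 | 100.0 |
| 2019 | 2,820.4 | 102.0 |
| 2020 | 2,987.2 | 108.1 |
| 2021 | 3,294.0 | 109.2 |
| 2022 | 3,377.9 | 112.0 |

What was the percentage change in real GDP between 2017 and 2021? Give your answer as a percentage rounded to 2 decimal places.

32.52%

Real GDP 2017 = 2239.8/0.984 = 2276.22.
Real GDP 2021 = 3294.0/1.092 = 3016.48.
Change = 3016.48/2276.22 − 1 = 0.3252.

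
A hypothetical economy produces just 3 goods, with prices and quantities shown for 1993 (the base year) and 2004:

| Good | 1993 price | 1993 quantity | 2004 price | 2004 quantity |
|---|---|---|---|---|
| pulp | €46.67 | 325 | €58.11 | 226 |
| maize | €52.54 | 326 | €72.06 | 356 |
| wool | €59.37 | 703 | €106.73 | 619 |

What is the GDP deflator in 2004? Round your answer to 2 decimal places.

158.86

Nominal GDP 2004 = 58.11·226 + 72.06·356 + 106.73·619 = 104852.09.
Real GDP 2004 (at 1993 prices) = 46.67·226 + 52.54·356 + 59.37·619 = 66001.69.
Deflator = Nominal/Real × 100 = 104852.09/66001.69 × 100 = 158.863.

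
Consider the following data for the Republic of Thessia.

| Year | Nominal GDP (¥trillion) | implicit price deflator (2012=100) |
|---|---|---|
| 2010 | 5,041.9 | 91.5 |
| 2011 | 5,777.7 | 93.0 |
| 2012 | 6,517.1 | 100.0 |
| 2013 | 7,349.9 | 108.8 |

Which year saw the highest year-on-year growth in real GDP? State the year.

2011

2011: real = 5777.7/0.930 = 6212.58; growth vs 2010 (5510.27) = 12.75%.
2012: real = 6517.1/1.000 = 6517.10; growth vs 2011 (6212.58) = 4.90%.
2013: real = 7349.9/1.088 = 6755.42; growth vs 2012 (6517.10) = 3.66%.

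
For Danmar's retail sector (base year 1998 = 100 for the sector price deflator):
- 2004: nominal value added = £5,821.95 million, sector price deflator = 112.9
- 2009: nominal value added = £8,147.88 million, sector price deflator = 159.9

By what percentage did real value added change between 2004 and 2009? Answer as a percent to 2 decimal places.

Deflate each year: 2004 → 5821.95/1.129 = 5156.73; 2009 → 8147.88/1.599 = 5095.61.
So real value added changed by 5095.61/5156.73 − 1 = -0.0119, i.e. -1.19%.

-1.19%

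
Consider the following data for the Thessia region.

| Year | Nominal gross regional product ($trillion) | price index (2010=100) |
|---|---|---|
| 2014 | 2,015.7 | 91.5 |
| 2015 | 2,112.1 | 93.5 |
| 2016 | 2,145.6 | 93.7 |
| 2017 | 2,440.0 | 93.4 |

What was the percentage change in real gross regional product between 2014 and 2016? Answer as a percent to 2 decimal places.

Real gross regional product 2014 = 2015.7/0.915 = 2202.95.
Real gross regional product 2016 = 2145.6/0.937 = 2289.86.
Change = 2289.86/2202.95 − 1 = 0.0395.

3.95%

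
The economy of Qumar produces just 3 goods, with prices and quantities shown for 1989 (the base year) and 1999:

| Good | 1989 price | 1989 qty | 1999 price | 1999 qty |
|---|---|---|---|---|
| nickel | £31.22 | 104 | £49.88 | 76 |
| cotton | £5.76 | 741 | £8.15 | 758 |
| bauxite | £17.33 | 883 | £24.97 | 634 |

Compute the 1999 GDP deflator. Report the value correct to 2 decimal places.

Nominal GDP 1999 = 49.88·76 + 8.15·758 + 24.97·634 = 25799.56.
Real GDP 1999 (at 1989 prices) = 31.22·76 + 5.76·758 + 17.33·634 = 17726.02.
Deflator = Nominal/Real × 100 = 25799.56/17726.02 × 100 = 145.546.

145.55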